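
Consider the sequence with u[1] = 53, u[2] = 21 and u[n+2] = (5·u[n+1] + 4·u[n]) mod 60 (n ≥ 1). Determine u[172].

49

Computing terms: u[1] = 53,  u[2] = 21,  u[3] = 17,  u[4] = 49,  u[5] = 13,  u[6] = 21,  u[7] = 37,  u[8] = 29,  u[9] = 53,  u[10] = 21.
The sequence repeats with period 8.
So u[172] = u[1 + ((172-1) mod 8)] = u[4] = 49.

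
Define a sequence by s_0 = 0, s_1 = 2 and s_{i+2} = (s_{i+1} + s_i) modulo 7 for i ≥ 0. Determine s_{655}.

2

We have s_0 = 0, s_1 = 2, s_2 = 2, s_3 = 4, s_4 = 6, s_5 = 3, s_6 = 2, s_7 = 5, s_8 = 0, s_9 = 5, s_{10} = 5, s_{11} = 3, s_{12} = 1, s_{13} = 4, s_{14} = 5, s_{15} = 2, s_{16} = 0, s_{17} = 2.
The sequence repeats with period 16.
So s_{655} = s_{0 + ((655-0) mod 16)} = s_{15} = 2.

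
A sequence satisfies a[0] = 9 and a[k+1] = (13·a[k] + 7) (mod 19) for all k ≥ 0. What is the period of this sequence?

18

Computing terms: a[0] = 9; a[1] = 10; a[2] = 4; a[3] = 2; a[4] = 14; a[5] = 18; a[6] = 13; a[7] = 5; a[8] = 15; a[9] = 12; a[10] = 11; a[11] = 17; a[12] = 0; a[13] = 7; a[14] = 3; a[15] = 8; a[16] = 16; a[17] = 6; a[18] = 9.
Since a[18] = a[0] = 9, the sequence is periodic with period 18.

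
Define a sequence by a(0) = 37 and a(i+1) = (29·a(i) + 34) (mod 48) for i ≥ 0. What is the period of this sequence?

8

a(0) = 37,  a(1) = 3,  a(2) = 25,  a(3) = 39,  a(4) = 13,  a(5) = 27,  a(6) = 1,  a(7) = 15,  a(8) = 37.
Since a(8) = a(0) = 37, the sequence is periodic with period 8.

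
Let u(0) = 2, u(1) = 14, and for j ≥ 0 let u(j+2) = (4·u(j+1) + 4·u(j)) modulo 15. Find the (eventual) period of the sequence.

u(0) = 2,  u(1) = 14,  u(2) = 4,  u(3) = 12,  u(4) = 4,  u(5) = 4,  u(6) = 2,  u(7) = 9,  u(8) = 14,  u(9) = 2,  u(10) = 4,  u(11) = 9,  u(12) = 7,  u(13) = 4,  u(14) = 14,  u(15) = 12,  u(16) = 14,  u(17) = 14,  u(18) = 7,  u(19) = 9,  u(20) = 4,  u(21) = 7,  u(22) = 14,  u(23) = 9,  u(24) = 2,  u(25) = 14.
The sequence repeats with period 24.

24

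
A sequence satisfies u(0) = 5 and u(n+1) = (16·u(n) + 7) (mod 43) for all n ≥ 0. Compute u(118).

16

Computing terms: u(0) = 5, u(1) = 1, u(2) = 23, u(3) = 31, u(4) = 30, u(5) = 14, u(6) = 16, u(7) = 5.
Since u(7) = u(0) = 5, the sequence is periodic with period 7.
So u(118) = u(0 + ((118-0) mod 7)) = u(6) = 16.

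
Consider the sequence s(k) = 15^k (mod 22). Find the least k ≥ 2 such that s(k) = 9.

3

s(1) = 15; s(2) = 5; s(3) = 9; s(4) = 3; s(5) = 1; s(6) = 15.
Since s(6) = s(1) = 15, the sequence is periodic with period 5.
The value 9 first appears (with k ≥ 2) at s(3).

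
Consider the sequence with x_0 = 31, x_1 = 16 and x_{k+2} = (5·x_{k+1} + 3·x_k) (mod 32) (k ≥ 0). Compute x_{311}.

We have x_0 = 31; x_1 = 16; x_2 = 13; x_3 = 17; x_4 = 28; x_5 = 31; x_6 = 15; x_7 = 8; x_8 = 21; x_9 = 1; x_{10} = 4; x_{11} = 23; x_{12} = 31; x_{13} = 0; x_{14} = 29; x_{15} = 17; x_{16} = 12; x_{17} = 15; x_{18} = 15; x_{19} = 24; x_{20} = 5; x_{21} = 1; x_{22} = 20; x_{23} = 7; x_{24} = 31; x_{25} = 16.
The sequence repeats with period 24.
(311 - 0) mod 24 = 23, so x_{311} = x_{23} = 7.

7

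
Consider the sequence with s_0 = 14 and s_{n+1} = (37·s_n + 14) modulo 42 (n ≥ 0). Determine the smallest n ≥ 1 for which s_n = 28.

s_0 = 14, s_1 = 28, s_2 = 0, s_3 = 14.
The sequence repeats with period 3.
The value 28 first appears (with n ≥ 1) at s_1.

1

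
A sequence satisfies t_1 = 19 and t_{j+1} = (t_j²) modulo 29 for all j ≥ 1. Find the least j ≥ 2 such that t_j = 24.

We have t_1 = 19, t_2 = 13, t_3 = 24, t_4 = 25, t_5 = 16, t_6 = 24.
Since t_6 = t_3 = 24, the sequence is eventually periodic: after a pre-period of length 2 it cycles with period 3.
The value 24 first appears (with j ≥ 2) at t_3.

3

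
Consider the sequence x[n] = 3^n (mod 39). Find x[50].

Listing terms: x[0] = 1, x[1] = 3, x[2] = 9, x[3] = 27, x[4] = 3.
Since x[4] = x[1] = 3, the sequence is eventually periodic: after a pre-period of length 1 it cycles with period 3.
For n ≥ 1, x[n] depends only on (n - 1) mod 3. (50 - 1) mod 3 = 1, so x[50] = x[2] = 9.

9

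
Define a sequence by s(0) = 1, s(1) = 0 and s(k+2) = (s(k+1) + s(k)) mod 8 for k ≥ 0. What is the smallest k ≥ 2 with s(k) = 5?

s(0) = 1; s(1) = 0; s(2) = 1; s(3) = 1; s(4) = 2; s(5) = 3; s(6) = 5; s(7) = 0; s(8) = 5; s(9) = 5; s(10) = 2; s(11) = 7; s(12) = 1; s(13) = 0.
Since (s(12), s(13)) = (s(0), s(1)) = (1, 0) (two consecutive terms determine the rest), the sequence is periodic with period 12.
The value 5 first appears (with k ≥ 2) at s(6).

6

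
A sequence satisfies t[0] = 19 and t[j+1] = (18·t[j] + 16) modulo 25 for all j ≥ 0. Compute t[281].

8

Listing terms: t[0] = 19, t[1] = 8, t[2] = 10, t[3] = 21, t[4] = 19.
Since t[4] = t[0] = 19, the sequence is periodic with period 4.
(281 - 0) mod 4 = 1, so t[281] = t[1] = 8.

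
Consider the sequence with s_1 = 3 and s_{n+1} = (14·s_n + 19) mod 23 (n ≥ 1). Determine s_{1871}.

3

We have s_1 = 3, s_2 = 15, s_3 = 22, s_4 = 5, s_5 = 20, s_6 = 0, s_7 = 19, s_8 = 9, s_9 = 7, s_{10} = 2, s_{11} = 1, s_{12} = 10, s_{13} = 21, s_{14} = 14, s_{15} = 8, s_{16} = 16, s_{17} = 13, s_{18} = 17, s_{19} = 4, s_{20} = 6, s_{21} = 11, s_{22} = 12, s_{23} = 3.
Since s_{23} = s_1 = 3, the sequence is periodic with period 22.
(1871 - 1) mod 22 = 0, so s_{1871} = s_1 = 3.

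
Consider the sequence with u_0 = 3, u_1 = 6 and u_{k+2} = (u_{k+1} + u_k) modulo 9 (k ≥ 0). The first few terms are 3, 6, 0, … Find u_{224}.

3

Computing terms: u_0 = 3; u_1 = 6; u_2 = 0; u_3 = 6; u_4 = 6; u_5 = 3; u_6 = 0; u_7 = 3; u_8 = 3; u_9 = 6.
Since (u_8, u_9) = (u_0, u_1) = (3, 6) (two consecutive terms determine the rest), the sequence is periodic with period 8.
(224 - 0) mod 8 = 0, so u_{224} = u_0 = 3.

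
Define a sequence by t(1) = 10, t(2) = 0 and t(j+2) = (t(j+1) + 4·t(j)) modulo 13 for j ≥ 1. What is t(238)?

t(1) = 10; t(2) = 0; t(3) = 1; t(4) = 1; t(5) = 5; t(6) = 9; t(7) = 3; t(8) = 0; t(9) = 12; t(10) = 12; t(11) = 8; t(12) = 4; t(13) = 10; t(14) = 0.
The sequence repeats with period 12.
So t(238) = t(1 + ((238-1) mod 12)) = t(10) = 12.

12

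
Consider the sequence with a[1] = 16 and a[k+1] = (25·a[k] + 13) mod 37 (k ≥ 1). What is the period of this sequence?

18

a[1] = 16,  a[2] = 6,  a[3] = 15,  a[4] = 18,  a[5] = 19,  a[6] = 7,  a[7] = 3,  a[8] = 14,  a[9] = 30,  a[10] = 23,  a[11] = 33,  a[12] = 24,  a[13] = 21,  a[14] = 20,  a[15] = 32,  a[16] = 36,  a[17] = 25,  a[18] = 9,  a[19] = 16.
The sequence repeats with period 18.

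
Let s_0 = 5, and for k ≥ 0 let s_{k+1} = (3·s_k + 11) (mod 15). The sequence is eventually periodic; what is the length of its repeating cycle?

Computing terms: s_0 = 5,  s_1 = 11,  s_2 = 14,  s_3 = 8,  s_4 = 5.
The sequence repeats with period 4.

4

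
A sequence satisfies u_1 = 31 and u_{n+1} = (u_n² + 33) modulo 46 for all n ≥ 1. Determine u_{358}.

18

Listing terms: u_1 = 31, u_2 = 28, u_3 = 35, u_4 = 16, u_5 = 13, u_6 = 18, u_7 = 35.
Since u_7 = u_3 = 35, the sequence is eventually periodic: after a pre-period of length 2 it cycles with period 4.
For n ≥ 3, u_n depends only on (n - 3) mod 4. (358 - 3) mod 4 = 3, so u_{358} = u_6 = 18.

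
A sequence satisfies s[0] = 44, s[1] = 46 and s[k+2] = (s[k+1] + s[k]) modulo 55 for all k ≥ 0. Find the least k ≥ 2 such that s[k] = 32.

5

s[0] = 44, s[1] = 46, s[2] = 35, s[3] = 26, s[4] = 6, s[5] = 32, s[6] = 38, s[7] = 15, s[8] = 53, s[9] = 13, s[10] = 11, s[11] = 24, s[12] = 35, s[13] = 4, s[14] = 39, s[15] = 43, s[16] = 27, s[17] = 15, s[18] = 42, s[19] = 2, s[20] = 44, s[21] = 46.
Since (s[20], s[21]) = (s[0], s[1]) = (44, 46) (two consecutive terms determine the rest), the sequence is periodic with period 20.
The value 32 first appears (with k ≥ 2) at s[5].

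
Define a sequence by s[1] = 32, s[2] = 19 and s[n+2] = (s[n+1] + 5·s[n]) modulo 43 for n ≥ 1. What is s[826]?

Listing terms: s[1] = 32; s[2] = 19; s[3] = 7; s[4] = 16; s[5] = 8; s[6] = 2; s[7] = 42; s[8] = 9; s[9] = 4; s[10] = 6; s[11] = 26; s[12] = 13; s[13] = 14; s[14] = 36; s[15] = 20; s[16] = 28; s[17] = 42; s[18] = 10; s[19] = 5; s[20] = 12; s[21] = 37; s[22] = 11; s[23] = 24; s[24] = 36; s[25] = 27; s[26] = 35; s[27] = 41; s[28] = 1; s[29] = 34; s[30] = 39; s[31] = 37; s[32] = 17; s[33] = 30; s[34] = 29; s[35] = 7; s[36] = 23; s[37] = 15; s[38] = 1; s[39] = 33; s[40] = 38; s[41] = 31; s[42] = 6; s[43] = 32; s[44] = 19.
The sequence repeats with period 42.
So s[826] = s[1 + ((826-1) mod 42)] = s[28] = 1.

1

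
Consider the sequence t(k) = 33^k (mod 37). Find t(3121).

7

Computing terms: t(1) = 33,  t(2) = 16,  t(3) = 10,  t(4) = 34,  t(5) = 12,  t(6) = 26,  t(7) = 7,  t(8) = 9,  t(9) = 1,  t(10) = 33.
The sequence repeats with period 9.
(3121 - 1) mod 9 = 6, so t(3121) = t(7) = 7.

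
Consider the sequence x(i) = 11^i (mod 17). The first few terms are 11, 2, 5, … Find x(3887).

Listing terms: x(1) = 11; x(2) = 2; x(3) = 5; x(4) = 4; x(5) = 10; x(6) = 8; x(7) = 3; x(8) = 16; x(9) = 6; x(10) = 15; x(11) = 12; x(12) = 13; x(13) = 7; x(14) = 9; x(15) = 14; x(16) = 1; x(17) = 11.
The sequence repeats with period 16.
(3887 - 1) mod 16 = 14, so x(3887) = x(15) = 14.

14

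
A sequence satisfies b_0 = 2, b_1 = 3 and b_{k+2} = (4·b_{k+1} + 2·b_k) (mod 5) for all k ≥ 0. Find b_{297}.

3

Computing terms: b_0 = 2, b_1 = 3, b_2 = 1, b_3 = 0, b_4 = 2, b_5 = 3.
The sequence repeats with period 4.
(297 - 0) mod 4 = 1, so b_{297} = b_1 = 3.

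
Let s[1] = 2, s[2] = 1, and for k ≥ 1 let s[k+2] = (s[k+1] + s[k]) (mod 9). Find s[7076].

7

s[1] = 2,  s[2] = 1,  s[3] = 3,  s[4] = 4,  s[5] = 7,  s[6] = 2,  s[7] = 0,  s[8] = 2,  s[9] = 2,  s[10] = 4,  s[11] = 6,  s[12] = 1,  s[13] = 7,  s[14] = 8,  s[15] = 6,  s[16] = 5,  s[17] = 2,  s[18] = 7,  s[19] = 0,  s[20] = 7,  s[21] = 7,  s[22] = 5,  s[23] = 3,  s[24] = 8,  s[25] = 2,  s[26] = 1.
Since (s[25], s[26]) = (s[1], s[2]) = (2, 1) (two consecutive terms determine the rest), the sequence is periodic with period 24.
So s[7076] = s[1 + ((7076-1) mod 24)] = s[20] = 7.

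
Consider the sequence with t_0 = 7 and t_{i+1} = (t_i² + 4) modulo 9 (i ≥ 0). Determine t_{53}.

Computing terms: t_0 = 7; t_1 = 8; t_2 = 5; t_3 = 2; t_4 = 8.
Since t_4 = t_1 = 8, the sequence is eventually periodic: after a pre-period of length 1 it cycles with period 3.
For i ≥ 1, t_i depends only on (i - 1) mod 3. (53 - 1) mod 3 = 1, so t_{53} = t_2 = 5.

5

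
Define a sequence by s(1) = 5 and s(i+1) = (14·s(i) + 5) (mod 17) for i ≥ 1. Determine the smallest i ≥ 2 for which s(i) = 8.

6

Computing terms: s(1) = 5,  s(2) = 7,  s(3) = 1,  s(4) = 2,  s(5) = 16,  s(6) = 8,  s(7) = 15,  s(8) = 11,  s(9) = 6,  s(10) = 4,  s(11) = 10,  s(12) = 9,  s(13) = 12,  s(14) = 3,  s(15) = 13,  s(16) = 0,  s(17) = 5.
The sequence repeats with period 16.
The value 8 first appears (with i ≥ 2) at s(6).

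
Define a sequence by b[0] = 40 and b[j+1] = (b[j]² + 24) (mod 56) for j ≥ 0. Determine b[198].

b[0] = 40; b[1] = 0; b[2] = 24; b[3] = 40.
Since b[3] = b[0] = 40, the sequence is periodic with period 3.
So b[198] = b[0 + ((198-0) mod 3)] = b[0] = 40.

40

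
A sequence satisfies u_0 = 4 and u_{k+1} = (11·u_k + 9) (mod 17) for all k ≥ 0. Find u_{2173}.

Listing terms: u_0 = 4; u_1 = 2; u_2 = 14; u_3 = 10; u_4 = 0; u_5 = 9; u_6 = 6; u_7 = 7; u_8 = 1; u_9 = 3; u_{10} = 8; u_{11} = 12; u_{12} = 5; u_{13} = 13; u_{14} = 16; u_{15} = 15; u_{16} = 4.
The sequence repeats with period 16.
So u_{2173} = u_{0 + ((2173-0) mod 16)} = u_{13} = 13.

13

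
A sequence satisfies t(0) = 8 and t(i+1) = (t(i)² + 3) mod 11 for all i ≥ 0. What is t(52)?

t(0) = 8, t(1) = 1, t(2) = 4, t(3) = 8.
The sequence repeats with period 3.
So t(52) = t(0 + ((52-0) mod 3)) = t(1) = 1.

1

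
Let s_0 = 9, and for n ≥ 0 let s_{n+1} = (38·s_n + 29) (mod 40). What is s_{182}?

Listing terms: s_0 = 9,  s_1 = 11,  s_2 = 7,  s_3 = 15,  s_4 = 39,  s_5 = 31,  s_6 = 7.
Since s_6 = s_2 = 7, the sequence is eventually periodic: after a pre-period of length 2 it cycles with period 4.
For n ≥ 2, s_n depends only on (n - 2) mod 4. (182 - 2) mod 4 = 0, so s_{182} = s_2 = 7.

7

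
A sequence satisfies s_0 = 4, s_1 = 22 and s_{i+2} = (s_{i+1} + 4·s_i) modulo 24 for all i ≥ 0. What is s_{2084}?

Listing terms: s_0 = 4,  s_1 = 22,  s_2 = 14,  s_3 = 6,  s_4 = 14,  s_5 = 14,  s_6 = 22,  s_7 = 6,  s_8 = 22,  s_9 = 22,  s_{10} = 14.
Since (s_9, s_{10}) = (s_1, s_2) = (22, 14) (two consecutive terms determine the rest), the sequence is eventually periodic: after a pre-period of length 1 it cycles with period 8.
For i ≥ 1, s_i depends only on (i - 1) mod 8. (2084 - 1) mod 8 = 3, so s_{2084} = s_4 = 14.

14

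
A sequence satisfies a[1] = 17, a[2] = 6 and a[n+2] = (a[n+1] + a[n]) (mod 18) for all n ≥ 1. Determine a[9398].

Computing terms: a[1] = 17, a[2] = 6, a[3] = 5, a[4] = 11, a[5] = 16, a[6] = 9, a[7] = 7, a[8] = 16, a[9] = 5, a[10] = 3, a[11] = 8, a[12] = 11, a[13] = 1, a[14] = 12, a[15] = 13, a[16] = 7, a[17] = 2, a[18] = 9, a[19] = 11, a[20] = 2, a[21] = 13, a[22] = 15, a[23] = 10, a[24] = 7, a[25] = 17, a[26] = 6.
The sequence repeats with period 24.
(9398 - 1) mod 24 = 13, so a[9398] = a[14] = 12.

12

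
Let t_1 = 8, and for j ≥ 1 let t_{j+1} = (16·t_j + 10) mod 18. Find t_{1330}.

Computing terms: t_1 = 8; t_2 = 12; t_3 = 4; t_4 = 2; t_5 = 6; t_6 = 16; t_7 = 14; t_8 = 0; t_9 = 10; t_{10} = 8.
Since t_{10} = t_1 = 8, the sequence is periodic with period 9.
(1330 - 1) mod 9 = 6, so t_{1330} = t_7 = 14.

14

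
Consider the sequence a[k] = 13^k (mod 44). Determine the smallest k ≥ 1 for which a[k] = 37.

2

Listing terms: a[0] = 1; a[1] = 13; a[2] = 37; a[3] = 41; a[4] = 5; a[5] = 21; a[6] = 9; a[7] = 29; a[8] = 25; a[9] = 17; a[10] = 1.
The sequence repeats with period 10.
The value 37 first appears (with k ≥ 1) at a[2].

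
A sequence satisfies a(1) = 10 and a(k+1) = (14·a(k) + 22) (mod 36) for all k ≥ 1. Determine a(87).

22

We have a(1) = 10,  a(2) = 18,  a(3) = 22,  a(4) = 6,  a(5) = 34,  a(6) = 30,  a(7) = 10.
Since a(7) = a(1) = 10, the sequence is periodic with period 6.
(87 - 1) mod 6 = 2, so a(87) = a(3) = 22.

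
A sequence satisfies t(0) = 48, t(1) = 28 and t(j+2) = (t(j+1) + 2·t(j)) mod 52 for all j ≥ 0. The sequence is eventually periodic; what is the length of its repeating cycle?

12

Computing terms: t(0) = 48,  t(1) = 28,  t(2) = 20,  t(3) = 24,  t(4) = 12,  t(5) = 8,  t(6) = 32,  t(7) = 48,  t(8) = 8,  t(9) = 0,  t(10) = 16,  t(11) = 16,  t(12) = 48,  t(13) = 28.
The sequence repeats with period 12.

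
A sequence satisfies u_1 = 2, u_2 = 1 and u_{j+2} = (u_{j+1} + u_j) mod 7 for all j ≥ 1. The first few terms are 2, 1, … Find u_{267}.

Computing terms: u_1 = 2, u_2 = 1, u_3 = 3, u_4 = 4, u_5 = 0, u_6 = 4, u_7 = 4, u_8 = 1, u_9 = 5, u_{10} = 6, u_{11} = 4, u_{12} = 3, u_{13} = 0, u_{14} = 3, u_{15} = 3, u_{16} = 6, u_{17} = 2, u_{18} = 1.
Since (u_{17}, u_{18}) = (u_1, u_2) = (2, 1) (two consecutive terms determine the rest), the sequence is periodic with period 16.
So u_{267} = u_{1 + ((267-1) mod 16)} = u_{11} = 4.

4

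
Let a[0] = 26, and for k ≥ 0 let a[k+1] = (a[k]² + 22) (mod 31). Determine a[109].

9

Listing terms: a[0] = 26; a[1] = 16; a[2] = 30; a[3] = 23; a[4] = 24; a[5] = 9; a[6] = 10; a[7] = 29; a[8] = 26.
Since a[8] = a[0] = 26, the sequence is periodic with period 8.
So a[109] = a[0 + ((109-0) mod 8)] = a[5] = 9.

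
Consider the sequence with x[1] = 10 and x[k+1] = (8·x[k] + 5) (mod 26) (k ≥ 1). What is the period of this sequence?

4

x[1] = 10, x[2] = 7, x[3] = 9, x[4] = 25, x[5] = 23, x[6] = 7.
Since x[6] = x[2] = 7, the sequence is eventually periodic: after a pre-period of length 1 it cycles with period 4.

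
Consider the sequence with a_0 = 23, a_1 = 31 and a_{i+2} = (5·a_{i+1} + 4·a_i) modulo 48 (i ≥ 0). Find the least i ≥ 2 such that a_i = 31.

9

a_0 = 23,  a_1 = 31,  a_2 = 7,  a_3 = 15,  a_4 = 7,  a_5 = 47,  a_6 = 23,  a_7 = 15,  a_8 = 23,  a_9 = 31.
The sequence repeats with period 8.
The value 31 next appears (with i ≥ 2) at a_9.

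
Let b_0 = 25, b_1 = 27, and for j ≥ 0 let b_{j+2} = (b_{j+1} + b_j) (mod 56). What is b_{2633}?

Listing terms: b_0 = 25, b_1 = 27, b_2 = 52, b_3 = 23, b_4 = 19, b_5 = 42, b_6 = 5, b_7 = 47, b_8 = 52, b_9 = 43, b_{10} = 39, b_{11} = 26, b_{12} = 9, b_{13} = 35, b_{14} = 44, b_{15} = 23, b_{16} = 11, b_{17} = 34, b_{18} = 45, b_{19} = 23, b_{20} = 12, b_{21} = 35, b_{22} = 47, b_{23} = 26, b_{24} = 17, b_{25} = 43, b_{26} = 4, b_{27} = 47, b_{28} = 51, b_{29} = 42, b_{30} = 37, b_{31} = 23, b_{32} = 4, b_{33} = 27, b_{34} = 31, b_{35} = 2, b_{36} = 33, b_{37} = 35, b_{38} = 12, b_{39} = 47, b_{40} = 3, b_{41} = 50, b_{42} = 53, b_{43} = 47, b_{44} = 44, b_{45} = 35, b_{46} = 23, b_{47} = 2, b_{48} = 25, b_{49} = 27.
The sequence repeats with period 48.
(2633 - 0) mod 48 = 41, so b_{2633} = b_{41} = 50.

50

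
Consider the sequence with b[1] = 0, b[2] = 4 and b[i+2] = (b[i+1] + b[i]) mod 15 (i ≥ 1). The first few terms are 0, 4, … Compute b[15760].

We have b[1] = 0, b[2] = 4, b[3] = 4, b[4] = 8, b[5] = 12, b[6] = 5, b[7] = 2, b[8] = 7, b[9] = 9, b[10] = 1, b[11] = 10, b[12] = 11, b[13] = 6, b[14] = 2, b[15] = 8, b[16] = 10, b[17] = 3, b[18] = 13, b[19] = 1, b[20] = 14, b[21] = 0, b[22] = 14, b[23] = 14, b[24] = 13, b[25] = 12, b[26] = 10, b[27] = 7, b[28] = 2, b[29] = 9, b[30] = 11, b[31] = 5, b[32] = 1, b[33] = 6, b[34] = 7, b[35] = 13, b[36] = 5, b[37] = 3, b[38] = 8, b[39] = 11, b[40] = 4, b[41] = 0, b[42] = 4.
Since (b[41], b[42]) = (b[1], b[2]) = (0, 4) (two consecutive terms determine the rest), the sequence is periodic with period 40.
So b[15760] = b[1 + ((15760-1) mod 40)] = b[40] = 4.

4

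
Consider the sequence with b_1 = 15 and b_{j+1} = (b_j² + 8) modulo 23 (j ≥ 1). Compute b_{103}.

17

We have b_1 = 15, b_2 = 3, b_3 = 17, b_4 = 21, b_5 = 12, b_6 = 14, b_7 = 20, b_8 = 17.
Since b_8 = b_3 = 17, the sequence is eventually periodic: after a pre-period of length 2 it cycles with period 5.
For j ≥ 3, b_j depends only on (j - 3) mod 5. (103 - 3) mod 5 = 0, so b_{103} = b_3 = 17.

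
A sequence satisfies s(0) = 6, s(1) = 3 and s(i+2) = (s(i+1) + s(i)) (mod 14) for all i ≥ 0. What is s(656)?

We have s(0) = 6, s(1) = 3, s(2) = 9, s(3) = 12, s(4) = 7, s(5) = 5, s(6) = 12, s(7) = 3, s(8) = 1, s(9) = 4, s(10) = 5, s(11) = 9, s(12) = 0, s(13) = 9, s(14) = 9, s(15) = 4, s(16) = 13, s(17) = 3, s(18) = 2, s(19) = 5, s(20) = 7, s(21) = 12, s(22) = 5, s(23) = 3, s(24) = 8, s(25) = 11, s(26) = 5, s(27) = 2, s(28) = 7, s(29) = 9, s(30) = 2, s(31) = 11, s(32) = 13, s(33) = 10, s(34) = 9, s(35) = 5, s(36) = 0, s(37) = 5, s(38) = 5, s(39) = 10, s(40) = 1, s(41) = 11, s(42) = 12, s(43) = 9, s(44) = 7, s(45) = 2, s(46) = 9, s(47) = 11, s(48) = 6, s(49) = 3.
Since (s(48), s(49)) = (s(0), s(1)) = (6, 3) (two consecutive terms determine the rest), the sequence is periodic with period 48.
(656 - 0) mod 48 = 32, so s(656) = s(32) = 13.

13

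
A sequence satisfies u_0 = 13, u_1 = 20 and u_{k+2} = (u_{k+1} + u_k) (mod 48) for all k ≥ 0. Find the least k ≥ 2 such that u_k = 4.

Computing terms: u_0 = 13,  u_1 = 20,  u_2 = 33,  u_3 = 5,  u_4 = 38,  u_5 = 43,  u_6 = 33,  u_7 = 28,  u_8 = 13,  u_9 = 41,  u_{10} = 6,  u_{11} = 47,  u_{12} = 5,  u_{13} = 4,  u_{14} = 9,  u_{15} = 13,  u_{16} = 22,  u_{17} = 35,  u_{18} = 9,  u_{19} = 44,  u_{20} = 5,  u_{21} = 1,  u_{22} = 6,  u_{23} = 7,  u_{24} = 13,  u_{25} = 20.
The sequence repeats with period 24.
The value 4 first appears (with k ≥ 2) at u_{13}.

13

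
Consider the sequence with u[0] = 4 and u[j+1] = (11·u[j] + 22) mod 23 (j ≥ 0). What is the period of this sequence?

We have u[0] = 4, u[1] = 20, u[2] = 12, u[3] = 16, u[4] = 14, u[5] = 15, u[6] = 3, u[7] = 9, u[8] = 6, u[9] = 19, u[10] = 1, u[11] = 10, u[12] = 17, u[13] = 2, u[14] = 21, u[15] = 0, u[16] = 22, u[17] = 11, u[18] = 5, u[19] = 8, u[20] = 18, u[21] = 13, u[22] = 4.
Since u[22] = u[0] = 4, the sequence is periodic with period 22.

22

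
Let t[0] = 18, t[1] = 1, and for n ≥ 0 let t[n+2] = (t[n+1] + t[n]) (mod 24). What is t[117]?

Computing terms: t[0] = 18, t[1] = 1, t[2] = 19, t[3] = 20, t[4] = 15, t[5] = 11, t[6] = 2, t[7] = 13, t[8] = 15, t[9] = 4, t[10] = 19, t[11] = 23, t[12] = 18, t[13] = 17, t[14] = 11, t[15] = 4, t[16] = 15, t[17] = 19, t[18] = 10, t[19] = 5, t[20] = 15, t[21] = 20, t[22] = 11, t[23] = 7, t[24] = 18, t[25] = 1.
Since (t[24], t[25]) = (t[0], t[1]) = (18, 1) (two consecutive terms determine the rest), the sequence is periodic with period 24.
(117 - 0) mod 24 = 21, so t[117] = t[21] = 20.

20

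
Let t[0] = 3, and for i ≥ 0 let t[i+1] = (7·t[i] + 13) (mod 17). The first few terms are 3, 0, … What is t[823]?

t[0] = 3, t[1] = 0, t[2] = 13, t[3] = 2, t[4] = 10, t[5] = 15, t[6] = 16, t[7] = 6, t[8] = 4, t[9] = 7, t[10] = 11, t[11] = 5, t[12] = 14, t[13] = 9, t[14] = 8, t[15] = 1, t[16] = 3.
The sequence repeats with period 16.
(823 - 0) mod 16 = 7, so t[823] = t[7] = 6.

6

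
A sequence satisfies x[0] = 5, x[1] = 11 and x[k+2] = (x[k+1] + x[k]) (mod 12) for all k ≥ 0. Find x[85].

x[0] = 5; x[1] = 11; x[2] = 4; x[3] = 3; x[4] = 7; x[5] = 10; x[6] = 5; x[7] = 3; x[8] = 8; x[9] = 11; x[10] = 7; x[11] = 6; x[12] = 1; x[13] = 7; x[14] = 8; x[15] = 3; x[16] = 11; x[17] = 2; x[18] = 1; x[19] = 3; x[20] = 4; x[21] = 7; x[22] = 11; x[23] = 6; x[24] = 5; x[25] = 11.
The sequence repeats with period 24.
So x[85] = x[0 + ((85-0) mod 24)] = x[13] = 7.

7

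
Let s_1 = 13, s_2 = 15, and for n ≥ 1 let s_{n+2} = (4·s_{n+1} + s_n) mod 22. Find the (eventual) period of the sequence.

10

s_1 = 13,  s_2 = 15,  s_3 = 7,  s_4 = 21,  s_5 = 3,  s_6 = 11,  s_7 = 3,  s_8 = 1,  s_9 = 7,  s_{10} = 7,  s_{11} = 13,  s_{12} = 15.
The sequence repeats with period 10.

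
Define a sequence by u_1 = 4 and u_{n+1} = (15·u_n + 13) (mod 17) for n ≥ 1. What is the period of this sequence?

Computing terms: u_1 = 4, u_2 = 5, u_3 = 3, u_4 = 7, u_5 = 16, u_6 = 15, u_7 = 0, u_8 = 13, u_9 = 4.
Since u_9 = u_1 = 4, the sequence is periodic with period 8.

8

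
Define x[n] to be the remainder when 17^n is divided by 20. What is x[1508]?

1

Listing terms: x[1] = 17,  x[2] = 9,  x[3] = 13,  x[4] = 1,  x[5] = 17.
Since x[5] = x[1] = 17, the sequence is periodic with period 4.
(1508 - 1) mod 4 = 3, so x[1508] = x[4] = 1.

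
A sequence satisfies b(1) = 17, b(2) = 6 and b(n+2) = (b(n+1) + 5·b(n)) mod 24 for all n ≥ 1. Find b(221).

0

We have b(1) = 17,  b(2) = 6,  b(3) = 19,  b(4) = 1,  b(5) = 0,  b(6) = 5,  b(7) = 5,  b(8) = 6,  b(9) = 7,  b(10) = 13,  b(11) = 0,  b(12) = 17,  b(13) = 17,  b(14) = 6.
The sequence repeats with period 12.
So b(221) = b(1 + ((221-1) mod 12)) = b(5) = 0.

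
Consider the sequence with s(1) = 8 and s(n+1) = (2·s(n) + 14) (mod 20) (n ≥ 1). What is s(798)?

10

We have s(1) = 8,  s(2) = 10,  s(3) = 14,  s(4) = 2,  s(5) = 18,  s(6) = 10.
Since s(6) = s(2) = 10, the sequence is eventually periodic: after a pre-period of length 1 it cycles with period 4.
For n ≥ 2, s(n) depends only on (n - 2) mod 4. (798 - 2) mod 4 = 0, so s(798) = s(2) = 10.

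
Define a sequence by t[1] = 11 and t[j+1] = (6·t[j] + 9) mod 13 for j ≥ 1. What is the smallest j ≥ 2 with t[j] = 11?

13

We have t[1] = 11, t[2] = 10, t[3] = 4, t[4] = 7, t[5] = 12, t[6] = 3, t[7] = 1, t[8] = 2, t[9] = 8, t[10] = 5, t[11] = 0, t[12] = 9, t[13] = 11.
Since t[13] = t[1] = 11, the sequence is periodic with period 12.
The value 11 next appears (with j ≥ 2) at t[13].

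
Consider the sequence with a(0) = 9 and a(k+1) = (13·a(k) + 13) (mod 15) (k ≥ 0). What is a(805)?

10

We have a(0) = 9,  a(1) = 10,  a(2) = 8,  a(3) = 12,  a(4) = 4,  a(5) = 5,  a(6) = 3,  a(7) = 7,  a(8) = 14,  a(9) = 0,  a(10) = 13,  a(11) = 2,  a(12) = 9.
Since a(12) = a(0) = 9, the sequence is periodic with period 12.
So a(805) = a(0 + ((805-0) mod 12)) = a(1) = 10.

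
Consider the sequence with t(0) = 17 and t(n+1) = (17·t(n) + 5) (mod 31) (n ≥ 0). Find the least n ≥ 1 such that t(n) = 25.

Listing terms: t(0) = 17; t(1) = 15; t(2) = 12; t(3) = 23; t(4) = 24; t(5) = 10; t(6) = 20; t(7) = 4; t(8) = 11; t(9) = 6; t(10) = 14; t(11) = 26; t(12) = 13; t(13) = 9; t(14) = 3; t(15) = 25; t(16) = 27; t(17) = 30; t(18) = 19; t(19) = 18; t(20) = 1; t(21) = 22; t(22) = 7; t(23) = 0; t(24) = 5; t(25) = 28; t(26) = 16; t(27) = 29; t(28) = 2; t(29) = 8; t(30) = 17.
Since t(30) = t(0) = 17, the sequence is periodic with period 30.
The value 25 first appears (with n ≥ 1) at t(15).

15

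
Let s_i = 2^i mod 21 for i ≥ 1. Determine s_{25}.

2

We have s_1 = 2; s_2 = 4; s_3 = 8; s_4 = 16; s_5 = 11; s_6 = 1; s_7 = 2.
Since s_7 = s_1 = 2, the sequence is periodic with period 6.
(25 - 1) mod 6 = 0, so s_{25} = s_1 = 2.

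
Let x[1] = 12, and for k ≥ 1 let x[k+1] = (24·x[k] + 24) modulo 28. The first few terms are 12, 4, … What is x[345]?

8

Computing terms: x[1] = 12; x[2] = 4; x[3] = 8; x[4] = 20; x[5] = 0; x[6] = 24; x[7] = 12.
Since x[7] = x[1] = 12, the sequence is periodic with period 6.
So x[345] = x[1 + ((345-1) mod 6)] = x[3] = 8.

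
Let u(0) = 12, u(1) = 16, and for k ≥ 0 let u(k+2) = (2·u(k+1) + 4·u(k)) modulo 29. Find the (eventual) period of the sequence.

28

u(0) = 12; u(1) = 16; u(2) = 22; u(3) = 21; u(4) = 14; u(5) = 25; u(6) = 19; u(7) = 22; u(8) = 4; u(9) = 9; u(10) = 5; u(11) = 17; u(12) = 25; u(13) = 2; u(14) = 17; u(15) = 13; u(16) = 7; u(17) = 8; u(18) = 15; u(19) = 4; u(20) = 10; u(21) = 7; u(22) = 25; u(23) = 20; u(24) = 24; u(25) = 12; u(26) = 4; u(27) = 27; u(28) = 12; u(29) = 16.
The sequence repeats with period 28.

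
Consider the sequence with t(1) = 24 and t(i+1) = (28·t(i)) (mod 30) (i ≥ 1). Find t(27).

6

Listing terms: t(1) = 24,  t(2) = 12,  t(3) = 6,  t(4) = 18,  t(5) = 24.
The sequence repeats with period 4.
(27 - 1) mod 4 = 2, so t(27) = t(3) = 6.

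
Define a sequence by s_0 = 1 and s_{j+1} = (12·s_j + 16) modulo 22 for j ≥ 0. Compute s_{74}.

s_0 = 1, s_1 = 6, s_2 = 0, s_3 = 16, s_4 = 10, s_5 = 4, s_6 = 20, s_7 = 14, s_8 = 8, s_9 = 2, s_{10} = 18, s_{11} = 12, s_{12} = 6.
Since s_{12} = s_1 = 6, the sequence is eventually periodic: after a pre-period of length 1 it cycles with period 11.
For j ≥ 1, s_j depends only on (j - 1) mod 11. (74 - 1) mod 11 = 7, so s_{74} = s_8 = 8.

8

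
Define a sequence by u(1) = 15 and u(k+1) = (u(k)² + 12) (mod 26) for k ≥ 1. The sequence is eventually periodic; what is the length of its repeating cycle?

3

Computing terms: u(1) = 15, u(2) = 3, u(3) = 21, u(4) = 11, u(5) = 3.
Since u(5) = u(2) = 3, the sequence is eventually periodic: after a pre-period of length 1 it cycles with period 3.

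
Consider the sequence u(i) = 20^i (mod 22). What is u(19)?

16

We have u(1) = 20, u(2) = 4, u(3) = 14, u(4) = 16, u(5) = 12, u(6) = 20.
The sequence repeats with period 5.
(19 - 1) mod 5 = 3, so u(19) = u(4) = 16.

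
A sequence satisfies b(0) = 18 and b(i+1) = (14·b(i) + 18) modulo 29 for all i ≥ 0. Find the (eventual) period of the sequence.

Computing terms: b(0) = 18, b(1) = 9, b(2) = 28, b(3) = 4, b(4) = 16, b(5) = 10, b(6) = 13, b(7) = 26, b(8) = 5, b(9) = 1, b(10) = 3, b(11) = 2, b(12) = 17, b(13) = 24, b(14) = 6, b(15) = 15, b(16) = 25, b(17) = 20, b(18) = 8, b(19) = 14, b(20) = 11, b(21) = 27, b(22) = 19, b(23) = 23, b(24) = 21, b(25) = 22, b(26) = 7, b(27) = 0, b(28) = 18.
The sequence repeats with period 28.

28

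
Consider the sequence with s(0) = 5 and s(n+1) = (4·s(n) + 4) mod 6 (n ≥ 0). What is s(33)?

We have s(0) = 5,  s(1) = 0,  s(2) = 4,  s(3) = 2,  s(4) = 0.
Since s(4) = s(1) = 0, the sequence is eventually periodic: after a pre-period of length 1 it cycles with period 3.
For n ≥ 1, s(n) depends only on (n - 1) mod 3. (33 - 1) mod 3 = 2, so s(33) = s(3) = 2.

2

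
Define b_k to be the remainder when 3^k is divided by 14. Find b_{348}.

We have b_0 = 1, b_1 = 3, b_2 = 9, b_3 = 13, b_4 = 11, b_5 = 5, b_6 = 1.
Since b_6 = b_0 = 1, the sequence is periodic with period 6.
(348 - 0) mod 6 = 0, so b_{348} = b_0 = 1.

1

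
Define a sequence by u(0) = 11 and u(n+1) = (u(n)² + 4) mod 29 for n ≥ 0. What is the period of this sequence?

Computing terms: u(0) = 11; u(1) = 9; u(2) = 27; u(3) = 8; u(4) = 10; u(5) = 17; u(6) = 3; u(7) = 13; u(8) = 28; u(9) = 5; u(10) = 0; u(11) = 4; u(12) = 20; u(13) = 27.
Since u(13) = u(2) = 27, the sequence is eventually periodic: after a pre-period of length 2 it cycles with period 11.

11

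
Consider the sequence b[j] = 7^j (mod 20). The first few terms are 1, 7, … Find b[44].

1

Listing terms: b[0] = 1; b[1] = 7; b[2] = 9; b[3] = 3; b[4] = 1.
The sequence repeats with period 4.
(44 - 0) mod 4 = 0, so b[44] = b[0] = 1.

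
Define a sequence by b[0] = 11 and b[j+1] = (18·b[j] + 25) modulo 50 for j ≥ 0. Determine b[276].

We have b[0] = 11,  b[1] = 23,  b[2] = 39,  b[3] = 27,  b[4] = 11.
Since b[4] = b[0] = 11, the sequence is periodic with period 4.
(276 - 0) mod 4 = 0, so b[276] = b[0] = 11.

11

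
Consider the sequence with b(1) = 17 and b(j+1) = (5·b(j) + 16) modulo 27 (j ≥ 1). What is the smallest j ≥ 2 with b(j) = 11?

Listing terms: b(1) = 17; b(2) = 20; b(3) = 8; b(4) = 2; b(5) = 26; b(6) = 11; b(7) = 17.
Since b(7) = b(1) = 17, the sequence is periodic with period 6.
The value 11 first appears (with j ≥ 2) at b(6).

6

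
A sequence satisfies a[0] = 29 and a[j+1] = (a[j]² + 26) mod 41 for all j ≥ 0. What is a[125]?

10

We have a[0] = 29,  a[1] = 6,  a[2] = 21,  a[3] = 16,  a[4] = 36,  a[5] = 10,  a[6] = 3,  a[7] = 35,  a[8] = 21.
Since a[8] = a[2] = 21, the sequence is eventually periodic: after a pre-period of length 2 it cycles with period 6.
For j ≥ 2, a[j] depends only on (j - 2) mod 6. (125 - 2) mod 6 = 3, so a[125] = a[5] = 10.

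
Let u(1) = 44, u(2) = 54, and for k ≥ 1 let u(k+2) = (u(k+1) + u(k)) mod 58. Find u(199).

Listing terms: u(1) = 44, u(2) = 54, u(3) = 40, u(4) = 36, u(5) = 18, u(6) = 54, u(7) = 14, u(8) = 10, u(9) = 24, u(10) = 34, u(11) = 0, u(12) = 34, u(13) = 34, u(14) = 10, u(15) = 44, u(16) = 54.
Since (u(15), u(16)) = (u(1), u(2)) = (44, 54) (two consecutive terms determine the rest), the sequence is periodic with period 14.
(199 - 1) mod 14 = 2, so u(199) = u(3) = 40.

40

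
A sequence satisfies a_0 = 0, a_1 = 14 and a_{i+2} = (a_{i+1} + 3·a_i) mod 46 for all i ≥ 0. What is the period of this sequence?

Listing terms: a_0 = 0,  a_1 = 14,  a_2 = 14,  a_3 = 10,  a_4 = 6,  a_5 = 36,  a_6 = 8,  a_7 = 24,  a_8 = 2,  a_9 = 28,  a_{10} = 34,  a_{11} = 26,  a_{12} = 36,  a_{13} = 22,  a_{14} = 38,  a_{15} = 12,  a_{16} = 34,  a_{17} = 24,  a_{18} = 34,  a_{19} = 14,  a_{20} = 24,  a_{21} = 20,  a_{22} = 0,  a_{23} = 14.
Since (a_{22}, a_{23}) = (a_0, a_1) = (0, 14) (two consecutive terms determine the rest), the sequence is periodic with period 22.

22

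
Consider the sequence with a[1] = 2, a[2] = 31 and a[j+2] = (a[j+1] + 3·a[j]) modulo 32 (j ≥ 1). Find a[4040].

We have a[1] = 2,  a[2] = 31,  a[3] = 5,  a[4] = 2,  a[5] = 17,  a[6] = 23,  a[7] = 10,  a[8] = 15,  a[9] = 13,  a[10] = 26,  a[11] = 1,  a[12] = 15,  a[13] = 18,  a[14] = 31,  a[15] = 21,  a[16] = 18,  a[17] = 17,  a[18] = 7,  a[19] = 26,  a[20] = 15,  a[21] = 29,  a[22] = 10,  a[23] = 1,  a[24] = 31,  a[25] = 2,  a[26] = 31.
The sequence repeats with period 24.
So a[4040] = a[1 + ((4040-1) mod 24)] = a[8] = 15.

15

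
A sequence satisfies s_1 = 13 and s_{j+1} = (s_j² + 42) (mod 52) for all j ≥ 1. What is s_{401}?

39

s_1 = 13,  s_2 = 3,  s_3 = 51,  s_4 = 43,  s_5 = 19,  s_6 = 39,  s_7 = 3.
Since s_7 = s_2 = 3, the sequence is eventually periodic: after a pre-period of length 1 it cycles with period 5.
For j ≥ 2, s_j depends only on (j - 2) mod 5. (401 - 2) mod 5 = 4, so s_{401} = s_6 = 39.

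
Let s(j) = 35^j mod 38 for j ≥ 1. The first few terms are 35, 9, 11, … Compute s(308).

Listing terms: s(1) = 35, s(2) = 9, s(3) = 11, s(4) = 5, s(5) = 23, s(6) = 7, s(7) = 17, s(8) = 25, s(9) = 1, s(10) = 35.
The sequence repeats with period 9.
So s(308) = s(1 + ((308-1) mod 9)) = s(2) = 9.

9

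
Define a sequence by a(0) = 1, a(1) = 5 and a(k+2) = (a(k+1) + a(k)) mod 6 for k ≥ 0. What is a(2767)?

Listing terms: a(0) = 1, a(1) = 5, a(2) = 0, a(3) = 5, a(4) = 5, a(5) = 4, a(6) = 3, a(7) = 1, a(8) = 4, a(9) = 5, a(10) = 3, a(11) = 2, a(12) = 5, a(13) = 1, a(14) = 0, a(15) = 1, a(16) = 1, a(17) = 2, a(18) = 3, a(19) = 5, a(20) = 2, a(21) = 1, a(22) = 3, a(23) = 4, a(24) = 1, a(25) = 5.
The sequence repeats with period 24.
So a(2767) = a(0 + ((2767-0) mod 24)) = a(7) = 1.

1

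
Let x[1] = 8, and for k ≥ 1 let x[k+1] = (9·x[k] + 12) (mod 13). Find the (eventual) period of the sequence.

3

Listing terms: x[1] = 8; x[2] = 6; x[3] = 1; x[4] = 8.
The sequence repeats with period 3.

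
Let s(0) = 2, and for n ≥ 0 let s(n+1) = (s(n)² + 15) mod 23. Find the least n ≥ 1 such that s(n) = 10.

3

s(0) = 2, s(1) = 19, s(2) = 8, s(3) = 10, s(4) = 0, s(5) = 15, s(6) = 10.
Since s(6) = s(3) = 10, the sequence is eventually periodic: after a pre-period of length 3 it cycles with period 3.
The value 10 first appears (with n ≥ 1) at s(3).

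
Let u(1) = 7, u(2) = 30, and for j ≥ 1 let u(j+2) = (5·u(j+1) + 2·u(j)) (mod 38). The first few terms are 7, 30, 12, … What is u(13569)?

26

u(1) = 7, u(2) = 30, u(3) = 12, u(4) = 6, u(5) = 16, u(6) = 16, u(7) = 36, u(8) = 22, u(9) = 30, u(10) = 4, u(11) = 4, u(12) = 28, u(13) = 34, u(14) = 36, u(15) = 20, u(16) = 20, u(17) = 26, u(18) = 18, u(19) = 28, u(20) = 24, u(21) = 24, u(22) = 16, u(23) = 14, u(24) = 26, u(25) = 6, u(26) = 6, u(27) = 4, u(28) = 32, u(29) = 16, u(30) = 30, u(31) = 30, u(32) = 20, u(33) = 8, u(34) = 4, u(35) = 36, u(36) = 36, u(37) = 24, u(38) = 2, u(39) = 20, u(40) = 28, u(41) = 28, u(42) = 6, u(43) = 10, u(44) = 24, u(45) = 26, u(46) = 26, u(47) = 30, u(48) = 12.
Since (u(47), u(48)) = (u(2), u(3)) = (30, 12) (two consecutive terms determine the rest), the sequence is eventually periodic: after a pre-period of length 1 it cycles with period 45.
For j ≥ 2, u(j) depends only on (j - 2) mod 45. (13569 - 2) mod 45 = 22, so u(13569) = u(24) = 26.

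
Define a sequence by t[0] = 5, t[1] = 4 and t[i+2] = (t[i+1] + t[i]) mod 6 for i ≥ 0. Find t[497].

1

Computing terms: t[0] = 5, t[1] = 4, t[2] = 3, t[3] = 1, t[4] = 4, t[5] = 5, t[6] = 3, t[7] = 2, t[8] = 5, t[9] = 1, t[10] = 0, t[11] = 1, t[12] = 1, t[13] = 2, t[14] = 3, t[15] = 5, t[16] = 2, t[17] = 1, t[18] = 3, t[19] = 4, t[20] = 1, t[21] = 5, t[22] = 0, t[23] = 5, t[24] = 5, t[25] = 4.
The sequence repeats with period 24.
(497 - 0) mod 24 = 17, so t[497] = t[17] = 1.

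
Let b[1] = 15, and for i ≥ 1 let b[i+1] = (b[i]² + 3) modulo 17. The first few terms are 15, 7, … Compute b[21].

2

We have b[1] = 15; b[2] = 7; b[3] = 1; b[4] = 4; b[5] = 2; b[6] = 7.
Since b[6] = b[2] = 7, the sequence is eventually periodic: after a pre-period of length 1 it cycles with period 4.
For i ≥ 2, b[i] depends only on (i - 2) mod 4. (21 - 2) mod 4 = 3, so b[21] = b[5] = 2.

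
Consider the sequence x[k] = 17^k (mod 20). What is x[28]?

We have x[1] = 17; x[2] = 9; x[3] = 13; x[4] = 1; x[5] = 17.
Since x[5] = x[1] = 17, the sequence is periodic with period 4.
(28 - 1) mod 4 = 3, so x[28] = x[4] = 1.

1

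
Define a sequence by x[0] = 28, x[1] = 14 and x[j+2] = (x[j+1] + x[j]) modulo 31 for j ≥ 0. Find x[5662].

7

Listing terms: x[0] = 28; x[1] = 14; x[2] = 11; x[3] = 25; x[4] = 5; x[5] = 30; x[6] = 4; x[7] = 3; x[8] = 7; x[9] = 10; x[10] = 17; x[11] = 27; x[12] = 13; x[13] = 9; x[14] = 22; x[15] = 0; x[16] = 22; x[17] = 22; x[18] = 13; x[19] = 4; x[20] = 17; x[21] = 21; x[22] = 7; x[23] = 28; x[24] = 4; x[25] = 1; x[26] = 5; x[27] = 6; x[28] = 11; x[29] = 17; x[30] = 28; x[31] = 14.
The sequence repeats with period 30.
So x[5662] = x[0 + ((5662-0) mod 30)] = x[22] = 7.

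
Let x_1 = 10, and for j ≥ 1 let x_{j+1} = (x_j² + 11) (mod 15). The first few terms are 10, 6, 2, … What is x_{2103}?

2

Computing terms: x_1 = 10; x_2 = 6; x_3 = 2; x_4 = 0; x_5 = 11; x_6 = 12; x_7 = 5; x_8 = 6.
Since x_8 = x_2 = 6, the sequence is eventually periodic: after a pre-period of length 1 it cycles with period 6.
For j ≥ 2, x_j depends only on (j - 2) mod 6. (2103 - 2) mod 6 = 1, so x_{2103} = x_3 = 2.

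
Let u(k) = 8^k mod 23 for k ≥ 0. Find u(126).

Computing terms: u(0) = 1,  u(1) = 8,  u(2) = 18,  u(3) = 6,  u(4) = 2,  u(5) = 16,  u(6) = 13,  u(7) = 12,  u(8) = 4,  u(9) = 9,  u(10) = 3,  u(11) = 1.
Since u(11) = u(0) = 1, the sequence is periodic with period 11.
So u(126) = u(0 + ((126-0) mod 11)) = u(5) = 16.

16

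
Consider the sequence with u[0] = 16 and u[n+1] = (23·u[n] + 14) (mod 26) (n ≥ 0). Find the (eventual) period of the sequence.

We have u[0] = 16, u[1] = 18, u[2] = 12, u[3] = 4, u[4] = 2, u[5] = 8, u[6] = 16.
Since u[6] = u[0] = 16, the sequence is periodic with period 6.

6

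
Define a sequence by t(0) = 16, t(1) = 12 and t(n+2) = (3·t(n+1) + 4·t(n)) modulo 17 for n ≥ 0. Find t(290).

Computing terms: t(0) = 16,  t(1) = 12,  t(2) = 15,  t(3) = 8,  t(4) = 16,  t(5) = 12.
Since (t(4), t(5)) = (t(0), t(1)) = (16, 12) (two consecutive terms determine the rest), the sequence is periodic with period 4.
(290 - 0) mod 4 = 2, so t(290) = t(2) = 15.

15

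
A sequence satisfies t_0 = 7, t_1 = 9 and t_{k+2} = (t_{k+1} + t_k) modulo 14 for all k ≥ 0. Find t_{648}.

Listing terms: t_0 = 7, t_1 = 9, t_2 = 2, t_3 = 11, t_4 = 13, t_5 = 10, t_6 = 9, t_7 = 5, t_8 = 0, t_9 = 5, t_{10} = 5, t_{11} = 10, t_{12} = 1, t_{13} = 11, t_{14} = 12, t_{15} = 9, t_{16} = 7, t_{17} = 2, t_{18} = 9, t_{19} = 11, t_{20} = 6, t_{21} = 3, t_{22} = 9, t_{23} = 12, t_{24} = 7, t_{25} = 5, t_{26} = 12, t_{27} = 3, t_{28} = 1, t_{29} = 4, t_{30} = 5, t_{31} = 9, t_{32} = 0, t_{33} = 9, t_{34} = 9, t_{35} = 4, t_{36} = 13, t_{37} = 3, t_{38} = 2, t_{39} = 5, t_{40} = 7, t_{41} = 12, t_{42} = 5, t_{43} = 3, t_{44} = 8, t_{45} = 11, t_{46} = 5, t_{47} = 2, t_{48} = 7, t_{49} = 9.
The sequence repeats with period 48.
(648 - 0) mod 48 = 24, so t_{648} = t_{24} = 7.

7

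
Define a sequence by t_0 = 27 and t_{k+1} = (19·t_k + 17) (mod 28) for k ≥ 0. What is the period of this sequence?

t_0 = 27, t_1 = 26, t_2 = 7, t_3 = 10, t_4 = 11, t_5 = 2, t_6 = 27.
The sequence repeats with period 6.

6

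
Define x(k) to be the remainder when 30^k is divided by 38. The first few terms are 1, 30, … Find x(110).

x(0) = 1; x(1) = 30; x(2) = 26; x(3) = 20; x(4) = 30.
Since x(4) = x(1) = 30, the sequence is eventually periodic: after a pre-period of length 1 it cycles with period 3.
For k ≥ 1, x(k) depends only on (k - 1) mod 3. (110 - 1) mod 3 = 1, so x(110) = x(2) = 26.

26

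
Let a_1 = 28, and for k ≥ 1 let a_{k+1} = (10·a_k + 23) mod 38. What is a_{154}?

We have a_1 = 28, a_2 = 37, a_3 = 13, a_4 = 1, a_5 = 33, a_6 = 11, a_7 = 19, a_8 = 23, a_9 = 25, a_{10} = 7, a_{11} = 17, a_{12} = 3, a_{13} = 15, a_{14} = 21, a_{15} = 5, a_{16} = 35, a_{17} = 31, a_{18} = 29, a_{19} = 9, a_{20} = 37.
Since a_{20} = a_2 = 37, the sequence is eventually periodic: after a pre-period of length 1 it cycles with period 18.
For k ≥ 2, a_k depends only on (k - 2) mod 18. (154 - 2) mod 18 = 8, so a_{154} = a_{10} = 7.

7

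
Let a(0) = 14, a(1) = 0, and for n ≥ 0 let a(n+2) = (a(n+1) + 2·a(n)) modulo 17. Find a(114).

11

Computing terms: a(0) = 14; a(1) = 0; a(2) = 11; a(3) = 11; a(4) = 16; a(5) = 4; a(6) = 2; a(7) = 10; a(8) = 14; a(9) = 0.
Since (a(8), a(9)) = (a(0), a(1)) = (14, 0) (two consecutive terms determine the rest), the sequence is periodic with period 8.
So a(114) = a(0 + ((114-0) mod 8)) = a(2) = 11.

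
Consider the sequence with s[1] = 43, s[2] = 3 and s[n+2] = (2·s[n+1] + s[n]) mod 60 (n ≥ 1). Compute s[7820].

17

We have s[1] = 43,  s[2] = 3,  s[3] = 49,  s[4] = 41,  s[5] = 11,  s[6] = 3,  s[7] = 17,  s[8] = 37,  s[9] = 31,  s[10] = 39,  s[11] = 49,  s[12] = 17,  s[13] = 23,  s[14] = 3,  s[15] = 29,  s[16] = 1,  s[17] = 31,  s[18] = 3,  s[19] = 37,  s[20] = 17,  s[21] = 11,  s[22] = 39,  s[23] = 29,  s[24] = 37,  s[25] = 43,  s[26] = 3.
The sequence repeats with period 24.
So s[7820] = s[1 + ((7820-1) mod 24)] = s[20] = 17.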